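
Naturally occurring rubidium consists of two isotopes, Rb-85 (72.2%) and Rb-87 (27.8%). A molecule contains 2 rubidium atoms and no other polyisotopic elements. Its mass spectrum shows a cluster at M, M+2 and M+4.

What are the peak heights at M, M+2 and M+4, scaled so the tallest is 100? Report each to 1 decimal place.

100.0 : 77.0 : 14.8

The 2 Rb atoms are independent, so intensities follow the terms of (0.722 + 0.278)^2.
P(M) = 0.722^2 = 0.521284
P(M+2) = 2 × 0.722^1 × 0.278^1 = 0.401432
P(M+4) = 0.278^2 = 0.077284
The M peak is largest (0.521284); scaling to 100 gives 100.0 : 77.0 : 14.8.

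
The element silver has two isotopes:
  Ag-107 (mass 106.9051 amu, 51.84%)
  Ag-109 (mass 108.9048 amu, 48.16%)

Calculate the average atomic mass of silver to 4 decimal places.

107.8682 amu

Average mass = Σ (abundance × isotope mass) = 0.5184 × 106.9051 + 0.4816 × 108.9048
= 55.41960 + 52.44855 = 107.86815 amu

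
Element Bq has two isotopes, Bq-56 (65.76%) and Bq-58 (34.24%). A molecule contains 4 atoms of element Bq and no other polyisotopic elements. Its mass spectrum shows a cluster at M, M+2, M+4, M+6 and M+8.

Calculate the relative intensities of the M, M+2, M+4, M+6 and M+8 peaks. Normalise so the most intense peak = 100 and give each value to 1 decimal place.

48.0 : 100.0 : 78.1 : 27.1 : 3.5

The 4 Bq atoms are independent, so intensities follow the terms of (0.6576 + 0.3424)^4.
P(M) = 0.6576^4 = 0.187002
P(M+2) = 4 × 0.6576^3 × 0.3424^1 = 0.389475
P(M+4) = 6 × 0.6576^2 × 0.3424^2 = 0.304188
P(M+6) = 4 × 0.6576^1 × 0.3424^3 = 0.105590
P(M+8) = 0.3424^4 = 0.013745
The M+2 peak is largest (0.389475); scaling to 100 gives 48.0 : 100.0 : 78.1 : 27.1 : 3.5.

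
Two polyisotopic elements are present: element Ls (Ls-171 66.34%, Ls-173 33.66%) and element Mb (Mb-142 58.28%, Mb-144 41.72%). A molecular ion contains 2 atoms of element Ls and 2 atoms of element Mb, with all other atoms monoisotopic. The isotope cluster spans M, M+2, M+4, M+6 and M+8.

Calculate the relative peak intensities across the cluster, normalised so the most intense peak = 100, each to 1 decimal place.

Element Ls pattern (n=2): 0.44009956 : 0.44660088 : 0.11329956
Element Mb pattern (n=2): 0.33965584 : 0.48628832 : 0.17405584
Convolve the two distributions (both contribute in 2-u steps):
  M: 0.44009956×0.33965584 = 0.149482
  M+2: 0.44009956×0.48628832 + 0.44660088×0.33965584 = 0.365706
  M+4: 0.44009956×0.17405584 + 0.44660088×0.48628832 + 0.11329956×0.33965584 = 0.332262
  M+6: 0.44660088×0.17405584 + 0.11329956×0.48628832 = 0.132830
  M+8: 0.11329956×0.17405584 = 0.019720
Scale to base peak (0.365706) = 100: 40.9 : 100.0 : 90.9 : 36.3 : 5.4

40.9 : 100.0 : 90.9 : 36.3 : 5.4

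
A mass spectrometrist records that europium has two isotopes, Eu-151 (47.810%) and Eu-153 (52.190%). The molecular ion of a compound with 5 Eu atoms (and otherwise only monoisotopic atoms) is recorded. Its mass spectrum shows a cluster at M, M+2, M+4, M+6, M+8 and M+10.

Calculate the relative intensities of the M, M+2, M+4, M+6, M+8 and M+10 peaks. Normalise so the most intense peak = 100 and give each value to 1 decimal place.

7.7 : 42.0 : 91.6 : 100.0 : 54.6 : 11.9

Expanding (0.47810 + 0.52190)^5:
P(M) = 0.47810^5 = 0.024980
P(M+2) = 5 × 0.47810^4 × 0.52190^1 = 0.136343
P(M+4) = 10 × 0.47810^3 × 0.52190^2 = 0.297667
P(M+6) = 10 × 0.47810^2 × 0.52190^3 = 0.324937
P(M+8) = 5 × 0.47810^1 × 0.52190^4 = 0.177353
P(M+10) = 0.52190^5 = 0.038720
The M+6 peak is largest (0.324937); scaling to 100 gives 7.7 : 42.0 : 91.6 : 100.0 : 54.6 : 11.9.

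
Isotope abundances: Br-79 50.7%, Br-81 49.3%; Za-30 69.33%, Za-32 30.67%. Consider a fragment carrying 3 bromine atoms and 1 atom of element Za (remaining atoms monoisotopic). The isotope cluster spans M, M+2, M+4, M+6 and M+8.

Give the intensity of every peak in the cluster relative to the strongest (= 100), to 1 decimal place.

24.2 : 81.4 : 100.0 : 52.7 : 9.9

Bromine pattern (n=3): 0.13032384 : 0.38017547 : 0.36967753 : 0.11982316
Element Za pattern (n=1): 0.6933 : 0.3067
Convolve the two distributions (both contribute in 2-u steps):
  M: 0.13032384×0.6933 = 0.090354
  M+2: 0.13032384×0.3067 + 0.38017547×0.6933 = 0.303546
  M+4: 0.38017547×0.3067 + 0.36967753×0.6933 = 0.372897
  M+6: 0.36967753×0.3067 + 0.11982316×0.6933 = 0.196453
  M+8: 0.11982316×0.3067 = 0.036750
Scale to base peak (0.372897) = 100: 24.2 : 81.4 : 100.0 : 52.7 : 9.9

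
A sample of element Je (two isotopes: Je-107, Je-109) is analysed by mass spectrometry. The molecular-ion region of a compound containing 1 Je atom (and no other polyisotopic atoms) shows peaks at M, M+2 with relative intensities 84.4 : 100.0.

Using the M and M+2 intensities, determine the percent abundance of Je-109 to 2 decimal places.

If p is the fraction of Je that is Je-107, then I(M+2)/I(M) = [C(1,1)·p^0·(1−p)] / p^1 = 1·(1−p)/p = 100.0/84.4 = 1.1848
(1−p)/p = 1.1848/1 = 1.1848  ⇒  p = 1/(1 + 1.1848) = 0.4577
Je-107: 45.77%, Je-109: 54.23%.

54.23%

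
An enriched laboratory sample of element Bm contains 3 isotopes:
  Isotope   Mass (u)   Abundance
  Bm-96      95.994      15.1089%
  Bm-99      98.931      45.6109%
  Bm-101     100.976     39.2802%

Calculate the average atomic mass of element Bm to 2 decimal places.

Weight each isotope mass by its fractional abundance: 0.151089 × 95.994 + 0.456109 × 98.931 + 0.392802 × 100.976
= 14.5036 + 45.1233 + 39.6636 = 99.2905 u

99.29 u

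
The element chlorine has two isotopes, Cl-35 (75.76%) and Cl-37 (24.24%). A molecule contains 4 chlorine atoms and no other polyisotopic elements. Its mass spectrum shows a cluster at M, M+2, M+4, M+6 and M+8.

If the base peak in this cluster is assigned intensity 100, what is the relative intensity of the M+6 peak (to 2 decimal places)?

10.24

Binomial terms of (0.7576 + 0.2424)^4: M 0.3294, M+2 0.4216, M+4 0.2023, M+6 0.0432, M+8 0.0035 → M+2 is the base peak.
P(M+2) = C(4,1) × 0.7576^3 × 0.2424^1 = 4 × 0.4348304 × 0.2424 = 0.421612 (base)
P(M+6) = C(4,3) × 0.7576^1 × 0.2424^3 = 4 × 0.7576 × 0.01424288 = 0.043162
Relative intensity = 0.043162 / 0.421612 × 100 = 10.24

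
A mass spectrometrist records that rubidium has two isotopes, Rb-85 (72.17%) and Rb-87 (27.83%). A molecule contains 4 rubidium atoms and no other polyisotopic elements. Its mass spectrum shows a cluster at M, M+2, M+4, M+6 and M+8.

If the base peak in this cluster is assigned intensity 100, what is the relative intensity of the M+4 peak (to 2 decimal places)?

57.84

Term probabilities: M 0.2713, M+2 0.4184, M+4 0.2420, M+6 0.0622, M+8 0.0060. Base peak = M+2.
P(M+2) = C(4,1) × 0.7217^3 × 0.2783^1 = 4 × 0.37589809 × 0.2783 = 0.418450 (base)
P(M+4) = C(4,2) × 0.7217^2 × 0.2783^2 = 6 × 0.52085089 × 0.07745089 = 0.242042
Relative intensity = 0.242042 / 0.418450 × 100 = 57.84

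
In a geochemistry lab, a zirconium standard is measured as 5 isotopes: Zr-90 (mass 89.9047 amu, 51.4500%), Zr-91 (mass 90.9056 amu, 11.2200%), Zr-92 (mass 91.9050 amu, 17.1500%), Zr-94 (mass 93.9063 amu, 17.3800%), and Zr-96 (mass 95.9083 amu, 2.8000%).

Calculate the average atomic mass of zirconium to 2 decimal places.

Average mass = Σ (abundance × isotope mass) = 0.514500 × 89.9047 + 0.112200 × 90.9056 + 0.171500 × 91.9050 + 0.173800 × 93.9063 + 0.028000 × 95.9083
= 46.25597 + 10.19961 + 15.76171 + 16.32091 + 2.68543 = 91.22363 amu

91.22 amu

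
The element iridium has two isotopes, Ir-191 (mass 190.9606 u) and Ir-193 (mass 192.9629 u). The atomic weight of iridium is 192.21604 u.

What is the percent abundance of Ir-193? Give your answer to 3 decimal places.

62.700%

Let x be the fractional abundance of Ir-191; then Ir-193 has abundance 1 − x.
190.9606·x + 192.9629·(1 − x) = 192.21604
(190.9606 − 192.9629)·x = 192.21604 − 192.9629
x = -0.74686 / -2.0023 = 0.37300 → 37.300% Ir-191, 62.700% Ir-193.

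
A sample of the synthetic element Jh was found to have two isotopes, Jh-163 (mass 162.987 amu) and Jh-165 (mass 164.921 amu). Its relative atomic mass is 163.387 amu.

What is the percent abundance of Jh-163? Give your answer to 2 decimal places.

With x = fraction of Jh-163 (so Jh-165 is 1 − x):
162.987·x + 164.921·(1 − x) = 163.387
(162.987 − 164.921)·x = 163.387 − 164.921
x = -1.534 / -1.934 = 0.79317 → 79.32% Jh-163, 20.68% Jh-165.

79.32%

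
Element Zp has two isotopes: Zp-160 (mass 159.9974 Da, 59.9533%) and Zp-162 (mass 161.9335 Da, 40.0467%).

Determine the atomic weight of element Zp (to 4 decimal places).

Ar = Σ fᵢ·mᵢ = 0.599533 × 159.9974 + 0.400467 × 161.9335
= 95.92372 + 64.84902 = 160.77274 Da

160.7727 Da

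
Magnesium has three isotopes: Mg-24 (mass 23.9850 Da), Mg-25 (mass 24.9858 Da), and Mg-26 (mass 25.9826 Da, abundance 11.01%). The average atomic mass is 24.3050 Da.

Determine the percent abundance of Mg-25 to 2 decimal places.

Let x and y be the fractions of Mg-24 and Mg-25. Then x + y = 1 − 0.1101 = 0.8899 and 23.9850x + 24.9858y = 24.3050 − 0.1101×25.9826 = 21.44431574.
Substituting: 23.9850x + 24.9858(0.8899 − x) = 21.44431574
(23.9850 − 24.9858)x = -0.79054768  ⇒  x = 0.78992, y = 0.09998
Mg-24: 78.99%, Mg-25: 10.00%.

10.00%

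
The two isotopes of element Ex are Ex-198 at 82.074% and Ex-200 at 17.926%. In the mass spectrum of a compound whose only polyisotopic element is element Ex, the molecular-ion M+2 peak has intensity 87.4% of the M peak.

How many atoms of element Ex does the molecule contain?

4

The M+2/M ratio from n Ex atoms is n · q/p = n · 0.17926/0.82074.
n = 0.874 × 0.82074/0.17926 = 4.00 ≈ 4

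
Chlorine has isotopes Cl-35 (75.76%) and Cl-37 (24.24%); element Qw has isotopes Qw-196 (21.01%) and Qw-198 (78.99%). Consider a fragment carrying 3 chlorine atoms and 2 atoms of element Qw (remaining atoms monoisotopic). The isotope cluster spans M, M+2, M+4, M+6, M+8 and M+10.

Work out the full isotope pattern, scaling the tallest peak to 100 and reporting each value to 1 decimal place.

4.6 : 39.1 : 100.0 : 73.5 : 21.2 : 2.1

Chlorine pattern (n=3): 0.4348304 : 0.41738208 : 0.13354464 : 0.01424288
Element Qw pattern (n=2): 0.04414201 : 0.33191598 : 0.62394201
Convolve the two distributions (both contribute in 2-u steps):
  M: 0.4348304×0.04414201 = 0.019194
  M+2: 0.4348304×0.33191598 + 0.41738208×0.04414201 = 0.162751
  M+4: 0.4348304×0.62394201 + 0.41738208×0.33191598 + 0.13354464×0.04414201 = 0.415740
  M+6: 0.41738208×0.62394201 + 0.13354464×0.33191598 + 0.01424288×0.04414201 = 0.305377
  M+8: 0.13354464×0.62394201 + 0.01424288×0.33191598 = 0.088052
  M+10: 0.01424288×0.62394201 = 0.008887
Scale to base peak (0.415740) = 100: 4.6 : 39.1 : 100.0 : 73.5 : 21.2 : 2.1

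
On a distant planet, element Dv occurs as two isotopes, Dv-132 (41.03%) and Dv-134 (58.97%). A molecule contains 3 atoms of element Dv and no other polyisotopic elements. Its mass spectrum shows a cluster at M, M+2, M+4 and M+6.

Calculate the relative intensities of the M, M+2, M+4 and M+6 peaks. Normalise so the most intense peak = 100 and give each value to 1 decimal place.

16.1 : 69.6 : 100.0 : 47.9

Each Dv atom is independently Dv-132 (p = 0.4103) or Dv-134 (q = 0.5897); the cluster is the binomial expansion (p + q)^3.
P(M) = 0.4103^3 = 0.069072
P(M+2) = 3 × 0.4103^2 × 0.5897^1 = 0.297821
P(M+4) = 3 × 0.4103^1 × 0.5897^2 = 0.428041
P(M+6) = 0.5897^3 = 0.205066
The M+4 peak is largest (0.428041); scaling to 100 gives 16.1 : 69.6 : 100.0 : 47.9.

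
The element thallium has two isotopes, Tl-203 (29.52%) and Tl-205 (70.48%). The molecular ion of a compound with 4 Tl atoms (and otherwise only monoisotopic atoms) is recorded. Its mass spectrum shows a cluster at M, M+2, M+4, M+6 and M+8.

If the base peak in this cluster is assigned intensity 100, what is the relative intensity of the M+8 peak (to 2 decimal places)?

59.69

Binomial terms of (0.2952 + 0.7048)^4: M 0.0076, M+2 0.0725, M+4 0.2597, M+6 0.4134, M+8 0.2468 → M+6 is the base peak.
P(M+6) = C(4,3) × 0.2952^1 × 0.7048^3 = 4 × 0.2952 × 0.35010449 = 0.413403 (base)
P(M+8) = C(4,4) × 0.2952^0 × 0.7048^4 = 1 × 1.0000 × 0.24675365 = 0.246754
Relative intensity = 0.246754 / 0.413403 × 100 = 59.69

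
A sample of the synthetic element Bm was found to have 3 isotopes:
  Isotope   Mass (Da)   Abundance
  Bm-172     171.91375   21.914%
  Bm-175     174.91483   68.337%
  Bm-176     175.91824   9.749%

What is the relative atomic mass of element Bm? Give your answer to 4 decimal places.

174.3550 Da

Ar = Σ fᵢ·mᵢ = 0.21914 × 171.91375 + 0.68337 × 174.91483 + 0.09749 × 175.91824
= 37.673179 + 119.531547 + 17.150269 = 174.354995 Da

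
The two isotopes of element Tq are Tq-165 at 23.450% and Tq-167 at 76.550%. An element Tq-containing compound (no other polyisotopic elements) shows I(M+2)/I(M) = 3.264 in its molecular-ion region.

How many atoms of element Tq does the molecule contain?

For n independent Tq atoms, I(M+2)/I(M) = n · (abundance Tq-167) / (abundance Tq-165) = n · 0.76550/0.23450.
n = 3.264 × 0.23450/0.76550 = 1.00 ≈ 1

1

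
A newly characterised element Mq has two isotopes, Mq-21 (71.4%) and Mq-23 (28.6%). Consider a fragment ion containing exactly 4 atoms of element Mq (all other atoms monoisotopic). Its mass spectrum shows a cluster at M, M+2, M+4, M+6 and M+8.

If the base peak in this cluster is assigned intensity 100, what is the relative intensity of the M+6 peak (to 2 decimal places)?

(0.714 + 0.286)^4 gives M 0.2599, M+2 0.4164, M+4 0.2502, M+6 0.0668, M+8 0.0067; the largest is M+2.
P(M+2) = C(4,1) × 0.714^3 × 0.286^1 = 4 × 0.36399434 × 0.2860 = 0.416410 (base)
P(M+6) = C(4,3) × 0.714^1 × 0.286^3 = 4 × 0.7140 × 0.02339366 = 0.066812
Relative intensity = 0.066812 / 0.416410 × 100 = 16.04

16.04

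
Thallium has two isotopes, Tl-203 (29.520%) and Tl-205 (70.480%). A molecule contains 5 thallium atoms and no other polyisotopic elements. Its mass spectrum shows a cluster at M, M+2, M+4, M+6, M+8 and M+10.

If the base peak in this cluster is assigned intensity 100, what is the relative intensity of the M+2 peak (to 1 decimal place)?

7.3

(0.29520 + 0.70480)^5 gives M 0.0022, M+2 0.0268, M+4 0.1278, M+6 0.3051, M+8 0.3642, M+10 0.1739; the largest is M+8.
P(M+8) = C(5,4) × 0.29520^1 × 0.70480^4 = 5 × 0.2952 × 0.24675365 = 0.364208 (base)
P(M+2) = C(5,1) × 0.29520^4 × 0.70480^1 = 5 × 0.00759391 × 0.7048 = 0.026761
Relative intensity = 0.026761 / 0.364208 × 100 = 7.3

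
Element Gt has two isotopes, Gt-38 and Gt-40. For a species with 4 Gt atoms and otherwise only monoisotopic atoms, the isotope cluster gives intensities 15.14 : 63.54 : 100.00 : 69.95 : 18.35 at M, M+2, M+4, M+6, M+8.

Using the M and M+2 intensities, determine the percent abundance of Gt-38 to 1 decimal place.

Write p for the Gt-38 fraction. I(M+2)/I(M) = [C(4,1)·p^3·(1−p)] / p^4 = 4·(1−p)/p = 63.54/15.14 = 4.1968
(1−p)/p = 4.1968/4 = 1.0492  ⇒  p = 1/(1 + 1.0492) = 0.4880
Gt-38: 48.8%, Gt-40: 51.2%.

48.8%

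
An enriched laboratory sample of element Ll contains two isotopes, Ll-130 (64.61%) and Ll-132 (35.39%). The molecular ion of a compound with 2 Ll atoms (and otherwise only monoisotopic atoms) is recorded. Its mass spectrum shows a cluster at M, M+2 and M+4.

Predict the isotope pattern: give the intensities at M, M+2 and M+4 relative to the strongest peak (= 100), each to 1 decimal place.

91.3 : 100.0 : 27.4

The 2 Ll atoms are independent, so intensities follow the terms of (0.6461 + 0.3539)^2.
P(M) = 0.6461^2 = 0.417445
P(M+2) = 2 × 0.6461^1 × 0.3539^1 = 0.457310
P(M+4) = 0.3539^2 = 0.125245
The M+2 peak is largest (0.457310); scaling to 100 gives 91.3 : 100.0 : 27.4.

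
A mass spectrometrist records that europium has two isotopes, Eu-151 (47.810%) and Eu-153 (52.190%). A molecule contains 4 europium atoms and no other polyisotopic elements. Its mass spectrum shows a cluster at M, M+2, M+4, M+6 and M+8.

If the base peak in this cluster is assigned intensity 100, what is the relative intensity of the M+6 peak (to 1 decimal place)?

Binomial terms of (0.47810 + 0.52190)^4: M 0.0522, M+2 0.2281, M+4 0.3736, M+6 0.2719, M+8 0.0742 → M+4 is the base peak.
P(M+4) = C(4,2) × 0.47810^2 × 0.52190^2 = 6 × 0.22857961 × 0.27237961 = 0.373563 (base)
P(M+6) = C(4,3) × 0.47810^1 × 0.52190^3 = 4 × 0.4781 × 0.14215492 = 0.271857
Relative intensity = 0.271857 / 0.373563 × 100 = 72.8

72.8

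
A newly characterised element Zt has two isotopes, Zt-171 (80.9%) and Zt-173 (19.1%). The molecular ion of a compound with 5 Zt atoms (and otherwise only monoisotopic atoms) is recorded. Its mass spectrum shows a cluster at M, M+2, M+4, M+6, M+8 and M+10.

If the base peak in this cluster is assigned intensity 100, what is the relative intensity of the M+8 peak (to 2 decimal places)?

Binomial terms of (0.809 + 0.191)^5: M 0.3465, M+2 0.4091, M+4 0.1932, M+6 0.0456, M+8 0.0054, M+10 0.0003 → M+2 is the base peak.
P(M+2) = C(5,1) × 0.809^4 × 0.191^1 = 5 × 0.42834538 × 0.1910 = 0.409070 (base)
P(M+8) = C(5,4) × 0.809^1 × 0.191^4 = 5 × 0.8090 × 0.00133086 = 0.005383
Relative intensity = 0.005383 / 0.409070 × 100 = 1.32

1.32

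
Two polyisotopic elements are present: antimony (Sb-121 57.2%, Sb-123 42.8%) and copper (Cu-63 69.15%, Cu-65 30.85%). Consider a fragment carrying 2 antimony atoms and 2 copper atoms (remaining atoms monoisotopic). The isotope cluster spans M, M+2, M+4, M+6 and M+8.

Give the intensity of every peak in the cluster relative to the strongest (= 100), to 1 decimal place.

41.9 : 100.0 : 87.7 : 33.4 : 4.7

Antimony pattern (n=2): 0.327184 : 0.489632 : 0.183184
Copper pattern (n=2): 0.47817225 : 0.4266555 : 0.09517225
Convolve the two distributions (both contribute in 2-u steps):
  M: 0.327184×0.47817225 = 0.156450
  M+2: 0.327184×0.4266555 + 0.489632×0.47817225 = 0.373723
  M+4: 0.327184×0.09517225 + 0.489632×0.4266555 + 0.183184×0.47817225 = 0.327637
  M+6: 0.489632×0.09517225 + 0.183184×0.4266555 = 0.124756
  M+8: 0.183184×0.09517225 = 0.017434
Scale to base peak (0.373723) = 100: 41.9 : 100.0 : 87.7 : 33.4 : 4.7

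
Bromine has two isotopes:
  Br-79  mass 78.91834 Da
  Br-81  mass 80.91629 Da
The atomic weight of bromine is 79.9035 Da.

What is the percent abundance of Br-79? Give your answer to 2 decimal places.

Writing the weighted mean with unknown fraction x of Br-79:
78.91834·x + 80.91629·(1 − x) = 79.9035
(78.91834 − 80.91629)·x = 79.9035 − 80.91629
x = -1.01279 / -1.99795 = 0.50691 → 50.69% Br-79, 49.31% Br-81.

50.69%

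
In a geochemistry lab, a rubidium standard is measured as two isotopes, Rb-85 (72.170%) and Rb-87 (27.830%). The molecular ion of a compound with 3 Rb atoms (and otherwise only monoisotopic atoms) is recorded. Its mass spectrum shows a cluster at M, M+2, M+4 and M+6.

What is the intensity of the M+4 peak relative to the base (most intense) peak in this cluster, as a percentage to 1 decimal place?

38.6%

Term probabilities: M 0.3759, M+2 0.4349, M+4 0.1677, M+6 0.0216. Base peak = M+2.
P(M+2) = C(3,1) × 0.72170^2 × 0.27830^1 = 3 × 0.52085089 × 0.2783 = 0.434858 (base)
P(M+4) = C(3,2) × 0.72170^1 × 0.27830^2 = 3 × 0.7217 × 0.07745089 = 0.167689
Relative intensity = 0.167689 / 0.434858 × 100 = 38.6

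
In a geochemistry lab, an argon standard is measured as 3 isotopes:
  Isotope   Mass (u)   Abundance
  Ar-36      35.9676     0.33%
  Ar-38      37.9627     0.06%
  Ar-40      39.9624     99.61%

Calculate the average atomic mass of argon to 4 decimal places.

39.9480 u

Average mass = Σ (abundance × isotope mass) = 0.0033 × 35.9676 + 0.0006 × 37.9627 + 0.9961 × 39.9624
= 0.11869 + 0.02278 + 39.80655 = 39.94802 u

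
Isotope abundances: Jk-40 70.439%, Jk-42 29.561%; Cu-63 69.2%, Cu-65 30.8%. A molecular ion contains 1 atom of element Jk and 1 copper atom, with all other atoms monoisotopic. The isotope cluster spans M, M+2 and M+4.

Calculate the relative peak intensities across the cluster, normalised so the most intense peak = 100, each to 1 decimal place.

Element Jk pattern (n=1): 0.70439 : 0.29561
Copper pattern (n=1): 0.6920 : 0.3080
Convolve the two distributions (both contribute in 2-u steps):
  M: 0.70439×0.6920 = 0.487438
  M+2: 0.70439×0.3080 + 0.29561×0.6920 = 0.421514
  M+4: 0.29561×0.3080 = 0.091048
Scale to base peak (0.487438) = 100: 100.0 : 86.5 : 18.7

100.0 : 86.5 : 18.7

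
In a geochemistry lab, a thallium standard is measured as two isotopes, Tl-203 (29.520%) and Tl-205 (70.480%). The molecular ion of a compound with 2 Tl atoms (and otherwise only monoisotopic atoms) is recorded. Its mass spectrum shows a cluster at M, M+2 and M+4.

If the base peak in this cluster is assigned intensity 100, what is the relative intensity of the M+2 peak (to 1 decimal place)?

83.8

Term probabilities: M 0.0871, M+2 0.4161, M+4 0.4967. Base peak = M+4.
P(M+4) = C(2,2) × 0.29520^0 × 0.70480^2 = 1 × 1.0000 × 0.49674304 = 0.496743 (base)
P(M+2) = C(2,1) × 0.29520^1 × 0.70480^1 = 2 × 0.2952 × 0.7048 = 0.416114
Relative intensity = 0.416114 / 0.496743 × 100 = 83.8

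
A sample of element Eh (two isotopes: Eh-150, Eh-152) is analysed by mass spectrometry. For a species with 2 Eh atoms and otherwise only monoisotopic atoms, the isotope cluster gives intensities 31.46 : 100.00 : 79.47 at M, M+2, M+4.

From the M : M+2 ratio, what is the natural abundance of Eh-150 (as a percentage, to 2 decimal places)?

If p is the fraction of Eh that is Eh-150, then I(M+2)/I(M) = [C(2,1)·p^1·(1−p)] / p^2 = 2·(1−p)/p = 100.00/31.46 = 3.1786
(1−p)/p = 3.1786/2 = 1.5893  ⇒  p = 1/(1 + 1.5893) = 0.3862
Eh-150: 38.62%, Eh-152: 61.38%.

38.62%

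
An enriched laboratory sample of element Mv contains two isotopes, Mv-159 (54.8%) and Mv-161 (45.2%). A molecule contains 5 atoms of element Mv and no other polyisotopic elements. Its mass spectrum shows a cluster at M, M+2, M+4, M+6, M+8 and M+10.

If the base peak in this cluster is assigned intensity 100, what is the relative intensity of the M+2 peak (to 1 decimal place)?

60.6

Binomial terms of (0.548 + 0.452)^5: M 0.0494, M+2 0.2038, M+4 0.3362, M+6 0.2773, M+8 0.1144, M+10 0.0189 → M+4 is the base peak.
P(M+4) = C(5,2) × 0.548^3 × 0.452^2 = 10 × 0.16456659 × 0.204304 = 0.336216 (base)
P(M+2) = C(5,1) × 0.548^4 × 0.452^1 = 5 × 0.09018249 × 0.4520 = 0.203812
Relative intensity = 0.203812 / 0.336216 × 100 = 60.6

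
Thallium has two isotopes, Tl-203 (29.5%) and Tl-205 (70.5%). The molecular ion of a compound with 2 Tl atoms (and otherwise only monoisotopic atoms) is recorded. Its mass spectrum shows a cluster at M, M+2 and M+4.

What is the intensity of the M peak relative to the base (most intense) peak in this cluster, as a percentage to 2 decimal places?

(0.295 + 0.705)^2 gives M 0.0870, M+2 0.4160, M+4 0.4970; the largest is M+4.
P(M+4) = C(2,2) × 0.295^0 × 0.705^2 = 1 × 1.0000 × 0.497025 = 0.497025 (base)
P(M) = C(2,0) × 0.295^2 × 0.705^0 = 1 × 0.087025 × 1.0000 = 0.087025
Relative intensity = 0.087025 / 0.497025 × 100 = 17.51

17.51%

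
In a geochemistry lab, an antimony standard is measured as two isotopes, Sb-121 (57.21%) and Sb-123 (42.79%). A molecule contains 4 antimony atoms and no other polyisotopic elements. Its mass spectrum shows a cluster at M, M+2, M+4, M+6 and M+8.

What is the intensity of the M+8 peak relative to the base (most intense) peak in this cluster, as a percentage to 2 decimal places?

Binomial terms of (0.5721 + 0.4279)^4: M 0.1071, M+2 0.3205, M+4 0.3596, M+6 0.1793, M+8 0.0335 → M+4 is the base peak.
P(M+4) = C(4,2) × 0.5721^2 × 0.4279^2 = 6 × 0.32729841 × 0.18309841 = 0.359567 (base)
P(M+8) = C(4,4) × 0.5721^0 × 0.4279^4 = 1 × 1.0000 × 0.03352503 = 0.033525
Relative intensity = 0.033525 / 0.359567 × 100 = 9.32

9.32%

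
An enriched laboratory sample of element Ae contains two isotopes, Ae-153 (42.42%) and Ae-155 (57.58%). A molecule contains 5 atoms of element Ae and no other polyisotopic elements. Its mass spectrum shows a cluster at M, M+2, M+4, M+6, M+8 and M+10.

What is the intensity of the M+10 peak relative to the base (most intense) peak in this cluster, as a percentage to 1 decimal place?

18.4%

Binomial terms of (0.4242 + 0.5758)^5: M 0.0137, M+2 0.0932, M+4 0.2531, M+6 0.3435, M+8 0.2331, M+10 0.0633 → M+6 is the base peak.
P(M+6) = C(5,3) × 0.4242^2 × 0.5758^3 = 10 × 0.17994564 × 0.19090398 = 0.343523 (base)
P(M+10) = C(5,5) × 0.4242^0 × 0.5758^5 = 1 × 1.0000 × 0.06329338 = 0.063293
Relative intensity = 0.063293 / 0.343523 × 100 = 18.4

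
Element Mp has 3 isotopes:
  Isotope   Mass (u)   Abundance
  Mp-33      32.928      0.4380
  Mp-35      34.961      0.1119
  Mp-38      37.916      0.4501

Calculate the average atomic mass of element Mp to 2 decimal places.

Weight each isotope mass by its fractional abundance: 0.4380 × 32.928 + 0.1119 × 34.961 + 0.4501 × 37.916
= 14.4225 + 3.9121 + 17.0660 = 35.4006 u

35.40 u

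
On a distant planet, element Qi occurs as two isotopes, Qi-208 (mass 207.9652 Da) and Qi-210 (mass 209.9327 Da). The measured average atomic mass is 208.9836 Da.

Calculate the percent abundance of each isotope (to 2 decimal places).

Let x be the fractional abundance of Qi-208; then Qi-210 has abundance 1 − x.
207.9652·x + 209.9327·(1 − x) = 208.9836
(207.9652 − 209.9327)·x = 208.9836 − 209.9327
x = -0.9491 / -1.9675 = 0.48239 → 48.24% Qi-208, 51.76% Qi-210.

Qi-208: 48.24%, Qi-210: 51.76%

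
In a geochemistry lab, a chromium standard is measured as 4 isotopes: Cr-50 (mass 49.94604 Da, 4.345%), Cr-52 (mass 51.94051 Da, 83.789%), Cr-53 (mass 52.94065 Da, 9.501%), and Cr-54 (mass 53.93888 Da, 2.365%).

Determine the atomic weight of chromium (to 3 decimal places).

Average mass = Σ (abundance × isotope mass) = 0.04345 × 49.94604 + 0.83789 × 51.94051 + 0.09501 × 52.94065 + 0.02365 × 53.93888
= 2.170155 + 43.520434 + 5.029891 + 1.275655 = 51.996135 Da

51.996 Da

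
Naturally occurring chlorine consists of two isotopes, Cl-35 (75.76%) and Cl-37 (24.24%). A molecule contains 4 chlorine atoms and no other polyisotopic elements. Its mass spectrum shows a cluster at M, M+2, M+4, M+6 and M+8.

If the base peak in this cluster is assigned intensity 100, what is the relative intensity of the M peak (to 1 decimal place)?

78.1

Binomial terms of (0.7576 + 0.2424)^4: M 0.3294, M+2 0.4216, M+4 0.2023, M+6 0.0432, M+8 0.0035 → M+2 is the base peak.
P(M+2) = C(4,1) × 0.7576^3 × 0.2424^1 = 4 × 0.4348304 × 0.2424 = 0.421612 (base)
P(M) = C(4,0) × 0.7576^4 × 0.2424^0 = 1 × 0.32942751 × 1.0000 = 0.329428
Relative intensity = 0.329428 / 0.421612 × 100 = 78.1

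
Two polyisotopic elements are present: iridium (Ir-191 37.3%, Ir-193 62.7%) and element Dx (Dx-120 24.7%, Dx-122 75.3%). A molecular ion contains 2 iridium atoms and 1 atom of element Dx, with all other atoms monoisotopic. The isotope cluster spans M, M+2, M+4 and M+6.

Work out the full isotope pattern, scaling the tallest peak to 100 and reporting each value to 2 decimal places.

Iridium pattern (n=2): 0.139129 : 0.467742 : 0.393129
Element Dx pattern (n=1): 0.2470 : 0.7530
Convolve the two distributions (both contribute in 2-u steps):
  M: 0.139129×0.2470 = 0.034365
  M+2: 0.139129×0.7530 + 0.467742×0.2470 = 0.220296
  M+4: 0.467742×0.7530 + 0.393129×0.2470 = 0.449313
  M+6: 0.393129×0.7530 = 0.296026
Scale to base peak (0.449313) = 100: 7.65 : 49.03 : 100.00 : 65.88

7.65 : 49.03 : 100.00 : 65.88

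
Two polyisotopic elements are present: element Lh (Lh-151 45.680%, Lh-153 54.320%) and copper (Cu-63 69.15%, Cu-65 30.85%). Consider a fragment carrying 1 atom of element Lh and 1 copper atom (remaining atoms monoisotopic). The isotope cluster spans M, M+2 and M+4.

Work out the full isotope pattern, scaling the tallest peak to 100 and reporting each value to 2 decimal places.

Element Lh pattern (n=1): 0.4568 : 0.5432
Copper pattern (n=1): 0.6915 : 0.3085
Convolve the two distributions (both contribute in 2-u steps):
  M: 0.4568×0.6915 = 0.315877
  M+2: 0.4568×0.3085 + 0.5432×0.6915 = 0.516546
  M+4: 0.5432×0.3085 = 0.167577
Scale to base peak (0.516546) = 100: 61.15 : 100.00 : 32.44

61.15 : 100.00 : 32.44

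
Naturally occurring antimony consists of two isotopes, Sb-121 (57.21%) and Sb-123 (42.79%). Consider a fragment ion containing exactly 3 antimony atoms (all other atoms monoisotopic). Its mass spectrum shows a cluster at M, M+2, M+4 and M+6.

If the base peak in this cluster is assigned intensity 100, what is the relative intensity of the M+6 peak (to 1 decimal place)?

18.6

Binomial terms of (0.5721 + 0.4279)^3: M 0.1872, M+2 0.4202, M+4 0.3143, M+6 0.0783 → M+2 is the base peak.
P(M+2) = C(3,1) × 0.5721^2 × 0.4279^1 = 3 × 0.32729841 × 0.4279 = 0.420153 (base)
P(M+6) = C(3,3) × 0.5721^0 × 0.4279^3 = 1 × 1.0000 × 0.07834781 = 0.078348
Relative intensity = 0.078348 / 0.420153 × 100 = 18.6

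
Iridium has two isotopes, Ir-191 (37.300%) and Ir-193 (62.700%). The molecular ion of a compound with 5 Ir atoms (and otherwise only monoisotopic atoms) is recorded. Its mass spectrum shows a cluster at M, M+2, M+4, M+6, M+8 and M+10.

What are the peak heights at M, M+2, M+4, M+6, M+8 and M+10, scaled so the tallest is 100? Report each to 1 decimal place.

2.1 : 17.7 : 59.5 : 100.0 : 84.0 : 28.3

The 5 Ir atoms are independent, so intensities follow the terms of (0.37300 + 0.62700)^5.
P(M) = 0.37300^5 = 0.007220
P(M+2) = 5 × 0.37300^4 × 0.62700^1 = 0.060684
P(M+4) = 10 × 0.37300^3 × 0.62700^2 = 0.204015
P(M+6) = 10 × 0.37300^2 × 0.62700^3 = 0.342942
P(M+8) = 5 × 0.37300^1 × 0.62700^4 = 0.288237
P(M+10) = 0.62700^5 = 0.096903
The M+6 peak is largest (0.342942); scaling to 100 gives 2.1 : 17.7 : 59.5 : 100.0 : 84.0 : 28.3.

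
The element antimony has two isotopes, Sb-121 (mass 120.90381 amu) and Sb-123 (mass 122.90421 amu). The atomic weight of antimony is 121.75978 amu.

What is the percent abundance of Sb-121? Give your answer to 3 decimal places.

57.210%

Let x be the fractional abundance of Sb-121; then Sb-123 has abundance 1 − x.
120.90381·x + 122.90421·(1 − x) = 121.75978
(120.90381 − 122.90421)·x = 121.75978 − 122.90421
x = -1.14443 / -2.00040 = 0.57210 → 57.210% Sb-121, 42.790% Sb-123.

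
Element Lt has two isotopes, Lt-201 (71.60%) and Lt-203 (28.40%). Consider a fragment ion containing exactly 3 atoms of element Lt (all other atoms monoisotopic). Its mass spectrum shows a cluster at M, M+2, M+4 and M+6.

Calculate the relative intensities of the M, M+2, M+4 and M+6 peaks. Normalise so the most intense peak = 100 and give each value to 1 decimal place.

84.0 : 100.0 : 39.7 : 5.2

The 3 Lt atoms are independent, so intensities follow the terms of (0.7160 + 0.2840)^3.
P(M) = 0.7160^3 = 0.367062
P(M+2) = 3 × 0.7160^2 × 0.2840^1 = 0.436783
P(M+4) = 3 × 0.7160^1 × 0.2840^2 = 0.173249
P(M+6) = 0.2840^3 = 0.022906
The M+2 peak is largest (0.436783); scaling to 100 gives 84.0 : 100.0 : 39.7 : 5.2.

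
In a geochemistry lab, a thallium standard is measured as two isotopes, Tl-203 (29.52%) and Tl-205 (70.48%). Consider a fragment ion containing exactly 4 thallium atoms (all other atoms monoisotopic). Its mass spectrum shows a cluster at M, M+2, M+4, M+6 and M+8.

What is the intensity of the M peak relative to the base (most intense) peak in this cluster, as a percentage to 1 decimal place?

1.8%

(0.2952 + 0.7048)^4 gives M 0.0076, M+2 0.0725, M+4 0.2597, M+6 0.4134, M+8 0.2468; the largest is M+6.
P(M+6) = C(4,3) × 0.2952^1 × 0.7048^3 = 4 × 0.2952 × 0.35010449 = 0.413403 (base)
P(M) = C(4,0) × 0.2952^4 × 0.7048^0 = 1 × 0.00759391 × 1.0000 = 0.007594
Relative intensity = 0.007594 / 0.413403 × 100 = 1.8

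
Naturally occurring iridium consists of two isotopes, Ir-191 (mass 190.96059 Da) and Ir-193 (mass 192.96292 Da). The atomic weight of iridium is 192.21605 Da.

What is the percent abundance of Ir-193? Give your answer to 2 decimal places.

62.70%

Let x be the fractional abundance of Ir-191; then Ir-193 has abundance 1 − x.
190.96059·x + 192.96292·(1 − x) = 192.21605
(190.96059 − 192.96292)·x = 192.21605 − 192.96292
x = -0.74687 / -2.00233 = 0.37300 → 37.30% Ir-191, 62.70% Ir-193.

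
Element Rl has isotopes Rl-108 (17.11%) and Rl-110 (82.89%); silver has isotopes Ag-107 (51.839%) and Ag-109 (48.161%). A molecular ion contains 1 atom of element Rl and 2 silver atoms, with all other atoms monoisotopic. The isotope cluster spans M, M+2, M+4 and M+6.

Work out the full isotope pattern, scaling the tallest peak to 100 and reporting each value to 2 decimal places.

Element Rl pattern (n=1): 0.1711 : 0.8289
Silver pattern (n=2): 0.26872819 : 0.49932362 : 0.23194819
Convolve the two distributions (both contribute in 2-u steps):
  M: 0.1711×0.26872819 = 0.045979
  M+2: 0.1711×0.49932362 + 0.8289×0.26872819 = 0.308183
  M+4: 0.1711×0.23194819 + 0.8289×0.49932362 = 0.453576
  M+6: 0.8289×0.23194819 = 0.192262
Scale to base peak (0.453576) = 100: 10.14 : 67.95 : 100.00 : 42.39

10.14 : 67.95 : 100.00 : 42.39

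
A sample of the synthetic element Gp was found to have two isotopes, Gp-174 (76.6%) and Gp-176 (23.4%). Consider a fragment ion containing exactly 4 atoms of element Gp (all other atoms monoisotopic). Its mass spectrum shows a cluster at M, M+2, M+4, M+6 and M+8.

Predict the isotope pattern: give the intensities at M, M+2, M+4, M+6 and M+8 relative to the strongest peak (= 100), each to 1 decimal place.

81.8 : 100.0 : 45.8 : 9.3 : 0.7

The 4 Gp atoms are independent, so intensities follow the terms of (0.766 + 0.234)^4.
P(M) = 0.766^4 = 0.344283
P(M+2) = 4 × 0.766^3 × 0.234^1 = 0.420690
P(M+4) = 6 × 0.766^2 × 0.234^2 = 0.192770
P(M+6) = 4 × 0.766^1 × 0.234^3 = 0.039259
P(M+8) = 0.234^4 = 0.002998
The M+2 peak is largest (0.420690); scaling to 100 gives 81.8 : 100.0 : 45.8 : 9.3 : 0.7.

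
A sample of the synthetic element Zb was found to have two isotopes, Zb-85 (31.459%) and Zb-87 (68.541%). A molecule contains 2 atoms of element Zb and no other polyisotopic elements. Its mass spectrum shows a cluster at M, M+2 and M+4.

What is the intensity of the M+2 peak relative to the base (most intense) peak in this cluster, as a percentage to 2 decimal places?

Binomial terms of (0.31459 + 0.68541)^2: M 0.0990, M+2 0.4312, M+4 0.4698 → M+4 is the base peak.
P(M+4) = C(2,2) × 0.31459^0 × 0.68541^2 = 1 × 1.0000 × 0.46978687 = 0.469787 (base)
P(M+2) = C(2,1) × 0.31459^1 × 0.68541^1 = 2 × 0.31459 × 0.68541 = 0.431246
Relative intensity = 0.431246 / 0.469787 × 100 = 91.80

91.80%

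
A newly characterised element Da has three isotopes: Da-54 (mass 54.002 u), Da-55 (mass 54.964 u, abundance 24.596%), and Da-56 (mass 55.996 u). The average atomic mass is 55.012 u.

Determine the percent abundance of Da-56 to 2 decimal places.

38.79%

Let x and y be the fractions of Da-54 and Da-56. Then x + y = 1 − 0.24596 = 0.75404 and 54.002x + 55.996y = 55.012 − 0.24596×54.964 = 41.49305456.
Substituting: 54.002x + 55.996(0.75404 − x) = 41.49305456
(54.002 − 55.996)x = -0.73016928  ⇒  x = 0.36618, y = 0.38786
Da-54: 36.62%, Da-56: 38.79%.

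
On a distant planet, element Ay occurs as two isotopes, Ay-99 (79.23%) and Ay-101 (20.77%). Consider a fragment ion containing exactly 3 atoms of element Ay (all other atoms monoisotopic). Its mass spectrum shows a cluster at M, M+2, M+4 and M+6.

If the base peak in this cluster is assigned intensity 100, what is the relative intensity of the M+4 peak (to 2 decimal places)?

Term probabilities: M 0.4974, M+2 0.3911, M+4 0.1025, M+6 0.0090. Base peak = M.
P(M) = C(3,0) × 0.7923^3 × 0.2077^0 = 1 × 0.49735784 × 1.0000 = 0.497358 (base)
P(M+4) = C(3,2) × 0.7923^1 × 0.2077^2 = 3 × 0.7923 × 0.04313929 = 0.102538
Relative intensity = 0.102538 / 0.497358 × 100 = 20.62

20.62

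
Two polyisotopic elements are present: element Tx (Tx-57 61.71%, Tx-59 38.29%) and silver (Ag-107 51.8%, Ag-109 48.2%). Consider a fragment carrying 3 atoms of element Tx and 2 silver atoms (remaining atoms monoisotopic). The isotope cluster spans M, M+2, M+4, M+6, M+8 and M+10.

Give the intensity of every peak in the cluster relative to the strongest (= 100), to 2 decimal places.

18.23 : 67.87 : 100.00 : 72.93 : 26.34 : 3.77

Element Tx pattern (n=3): 0.23499934 : 0.43743922 : 0.27142355 : 0.05613789
Silver pattern (n=2): 0.268324 : 0.499352 : 0.232324
Convolve the two distributions (both contribute in 2-u steps):
  M: 0.23499934×0.268324 = 0.063056
  M+2: 0.23499934×0.499352 + 0.43743922×0.268324 = 0.234723
  M+4: 0.23499934×0.232324 + 0.43743922×0.499352 + 0.27142355×0.268324 = 0.345862
  M+6: 0.43743922×0.232324 + 0.27142355×0.499352 + 0.05613789×0.268324 = 0.252227
  M+8: 0.27142355×0.232324 + 0.05613789×0.499352 = 0.091091
  M+10: 0.05613789×0.232324 = 0.013042
Scale to base peak (0.345862) = 100: 18.23 : 67.87 : 100.00 : 72.93 : 26.34 : 3.77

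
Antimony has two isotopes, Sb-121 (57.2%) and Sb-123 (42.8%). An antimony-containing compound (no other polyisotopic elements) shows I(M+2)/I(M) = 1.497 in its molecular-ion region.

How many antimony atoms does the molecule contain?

2

For n independent Sb atoms, I(M+2)/I(M) = n · (abundance Sb-123) / (abundance Sb-121) = n · 0.428/0.572.
n = 1.497 × 0.572/0.428 = 2.00 ≈ 2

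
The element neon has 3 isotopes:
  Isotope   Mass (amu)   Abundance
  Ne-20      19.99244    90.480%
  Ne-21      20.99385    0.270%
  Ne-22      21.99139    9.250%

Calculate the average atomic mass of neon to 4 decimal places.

20.1800 amu

Weight each isotope mass by its fractional abundance: 0.90480 × 19.99244 + 0.00270 × 20.99385 + 0.09250 × 21.99139
= 18.089160 + 0.056683 + 2.034204 = 20.180047 amu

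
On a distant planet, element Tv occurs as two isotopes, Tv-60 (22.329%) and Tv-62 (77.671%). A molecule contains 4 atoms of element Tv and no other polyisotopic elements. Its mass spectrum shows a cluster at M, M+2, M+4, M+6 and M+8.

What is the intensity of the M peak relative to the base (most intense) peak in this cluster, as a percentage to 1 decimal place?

Binomial terms of (0.22329 + 0.77671)^4: M 0.0025, M+2 0.0346, M+4 0.1805, M+6 0.4185, M+8 0.3639 → M+6 is the base peak.
P(M+6) = C(4,3) × 0.22329^1 × 0.77671^3 = 4 × 0.22329 × 0.46857238 = 0.418510 (base)
P(M) = C(4,0) × 0.22329^4 × 0.77671^0 = 1 × 0.00248586 × 1.0000 = 0.002486
Relative intensity = 0.002486 / 0.418510 × 100 = 0.6

0.6%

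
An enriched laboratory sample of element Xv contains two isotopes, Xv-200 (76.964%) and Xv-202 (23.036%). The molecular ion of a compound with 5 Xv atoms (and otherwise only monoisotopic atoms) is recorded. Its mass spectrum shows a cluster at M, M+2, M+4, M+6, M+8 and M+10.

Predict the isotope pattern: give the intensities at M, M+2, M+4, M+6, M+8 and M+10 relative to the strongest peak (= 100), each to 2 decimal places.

66.82 : 100.00 : 59.86 : 17.92 : 2.68 : 0.16

Each Xv atom is independently Xv-200 (p = 0.76964) or Xv-202 (q = 0.23036); the cluster is the binomial expansion (p + q)^5.
P(M) = 0.76964^5 = 0.270046
P(M+2) = 5 × 0.76964^4 × 0.23036^1 = 0.404136
P(M+4) = 10 × 0.76964^3 × 0.23036^2 = 0.241923
P(M+6) = 10 × 0.76964^2 × 0.23036^3 = 0.072410
P(M+8) = 5 × 0.76964^1 × 0.23036^4 = 0.010836
P(M+10) = 0.23036^5 = 0.000649
The M+2 peak is largest (0.404136); scaling to 100 gives 66.82 : 100.00 : 59.86 : 17.92 : 2.68 : 0.16.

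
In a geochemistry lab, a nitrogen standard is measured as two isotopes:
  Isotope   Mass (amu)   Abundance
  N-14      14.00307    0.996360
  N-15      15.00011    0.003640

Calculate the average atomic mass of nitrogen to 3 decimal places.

Ar = Σ fᵢ·mᵢ = 0.996360 × 14.00307 + 0.003640 × 15.00011
= 13.952099 + 0.054600 = 14.006699 amu

14.007 amu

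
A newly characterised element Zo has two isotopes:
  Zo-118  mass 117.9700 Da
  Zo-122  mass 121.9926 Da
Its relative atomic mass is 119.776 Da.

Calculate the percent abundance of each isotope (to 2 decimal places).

Writing the weighted mean with unknown fraction x of Zo-118:
117.9700·x + 121.9926·(1 − x) = 119.776
(117.9700 − 121.9926)·x = 119.776 − 121.9926
x = -2.2166 / -4.0226 = 0.55104 → 55.10% Zo-118, 44.90% Zo-122.

Zo-118: 55.10%, Zo-122: 44.90%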